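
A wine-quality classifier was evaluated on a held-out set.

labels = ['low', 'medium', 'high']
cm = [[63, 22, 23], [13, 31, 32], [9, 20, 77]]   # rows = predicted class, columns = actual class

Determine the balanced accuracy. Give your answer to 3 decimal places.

Balanced accuracy = mean of per-class recall.
  low: recall = 63/85 = 0.7412
  medium: recall = 31/73 = 0.4247
  high: recall = 77/132 = 0.5833
Mean = (0.7412 + 0.4247 + 0.5833) / 3 = 0.583

0.583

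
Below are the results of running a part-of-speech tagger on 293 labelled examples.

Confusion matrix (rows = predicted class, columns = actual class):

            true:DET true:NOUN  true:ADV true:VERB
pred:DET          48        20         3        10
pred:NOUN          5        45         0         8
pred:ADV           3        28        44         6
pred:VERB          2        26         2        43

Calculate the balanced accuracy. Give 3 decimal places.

0.686

Balanced accuracy = mean of per-class recall.
  DET: recall = 48/58 = 0.8276
  NOUN: recall = 45/119 = 0.3782
  ADV: recall = 44/49 = 0.8980
  VERB: recall = 43/67 = 0.6418
Mean = (0.8276 + 0.3782 + 0.8980 + 0.6418) / 4 = 0.686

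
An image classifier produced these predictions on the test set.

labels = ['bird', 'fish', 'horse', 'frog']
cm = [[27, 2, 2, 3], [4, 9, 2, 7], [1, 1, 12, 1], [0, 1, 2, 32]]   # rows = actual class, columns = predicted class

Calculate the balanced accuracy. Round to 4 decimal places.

0.7294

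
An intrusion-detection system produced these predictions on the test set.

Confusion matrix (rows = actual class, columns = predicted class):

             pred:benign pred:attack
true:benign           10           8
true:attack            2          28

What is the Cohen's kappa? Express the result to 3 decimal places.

0.524

Observed agreement pₒ = trace/N = 38/48 = 0.7917
Expected agreement pₑ = Σ (rowᵢ·colᵢ)/N² = (18·12 + 30·36)/48² = 0.5625
κ = (pₒ − pₑ)/(1 − pₑ) = (0.7917 − 0.5625)/(1 − 0.5625) = 0.524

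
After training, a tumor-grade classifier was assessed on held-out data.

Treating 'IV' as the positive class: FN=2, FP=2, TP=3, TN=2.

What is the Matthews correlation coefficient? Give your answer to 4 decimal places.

MCC = (TP·TN − FP·FN) / √((TP+FP)(TP+FN)(TN+FP)(TN+FN))
Numerator = 3·2 − 2·2 = 2
Denominator = √(5·5·4·4) = √400 = 20.0000
MCC = 2 / 20.0000 = 0.1000

0.1000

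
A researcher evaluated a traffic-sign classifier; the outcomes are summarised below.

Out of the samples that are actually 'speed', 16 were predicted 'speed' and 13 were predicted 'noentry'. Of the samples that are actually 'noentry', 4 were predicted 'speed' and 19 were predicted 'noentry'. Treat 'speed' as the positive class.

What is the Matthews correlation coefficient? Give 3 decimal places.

0.386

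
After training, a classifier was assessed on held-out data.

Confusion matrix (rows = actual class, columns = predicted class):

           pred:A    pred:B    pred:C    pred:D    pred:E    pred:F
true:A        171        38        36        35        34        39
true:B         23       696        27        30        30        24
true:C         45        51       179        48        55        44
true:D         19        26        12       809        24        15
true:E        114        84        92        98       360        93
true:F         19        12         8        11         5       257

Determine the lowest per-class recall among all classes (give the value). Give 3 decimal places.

Per-class recall (TP/(TP+FN)):
  A: TP=171, FN=38+36+35+34+39=182 → 171/353 = 0.4844
  B: TP=696, FN=23+27+30+30+24=134 → 696/830 = 0.8386
  C: TP=179, FN=45+51+48+55+44=243 → 179/422 = 0.4242
  D: TP=809, FN=19+26+12+24+15=96 → 809/905 = 0.8939
  E: TP=360, FN=114+84+92+98+93=481 → 360/841 = 0.4281
  F: TP=257, FN=19+12+8+11+5=55 → 257/312 = 0.8237
Lowest is class 'C' with recall = 0.424.

0.424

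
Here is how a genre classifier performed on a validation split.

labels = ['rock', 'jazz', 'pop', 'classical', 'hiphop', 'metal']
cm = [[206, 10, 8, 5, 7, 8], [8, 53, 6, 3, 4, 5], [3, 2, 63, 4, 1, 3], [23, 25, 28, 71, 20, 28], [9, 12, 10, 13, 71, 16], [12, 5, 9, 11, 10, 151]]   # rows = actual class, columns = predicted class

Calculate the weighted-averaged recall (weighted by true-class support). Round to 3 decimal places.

Per-class recall (TP/(TP+FN)):
  rock: TP=206, FN=10+8+5+7+8=38 → 206/244 = 0.8443
  jazz: TP=53, FN=8+6+3+4+5=26 → 53/79 = 0.6709
  pop: TP=63, FN=3+2+4+1+3=13 → 63/76 = 0.8289
  classical: TP=71, FN=23+25+28+20+28=124 → 71/195 = 0.3641
  hiphop: TP=71, FN=9+12+10+13+16=60 → 71/131 = 0.5420
  metal: TP=151, FN=12+5+9+11+10=47 → 151/198 = 0.7626
Weighted-recall = Σ (supportᵢ/N)·recallᵢ with N=923: (244/923)·0.8443 + (79/923)·0.6709 + (76/923)·0.8289 + (195/923)·0.3641 + (131/923)·0.5420 + (198/923)·0.7626 = 0.666

0.666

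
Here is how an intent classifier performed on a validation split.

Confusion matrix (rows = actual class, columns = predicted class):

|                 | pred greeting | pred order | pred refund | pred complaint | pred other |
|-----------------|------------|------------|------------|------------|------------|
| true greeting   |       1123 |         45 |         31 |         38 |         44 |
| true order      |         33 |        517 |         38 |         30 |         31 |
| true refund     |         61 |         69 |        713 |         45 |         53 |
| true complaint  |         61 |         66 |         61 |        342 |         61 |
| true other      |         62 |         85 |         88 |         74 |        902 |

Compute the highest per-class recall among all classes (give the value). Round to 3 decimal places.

Per-class recall (TP/(TP+FN)):
  greeting: TP=1123, FN=45+31+38+44=158 → 1123/1281 = 0.8767
  order: TP=517, FN=33+38+30+31=132 → 517/649 = 0.7966
  refund: TP=713, FN=61+69+45+53=228 → 713/941 = 0.7577
  complaint: TP=342, FN=61+66+61+61=249 → 342/591 = 0.5787
  other: TP=902, FN=62+85+88+74=309 → 902/1211 = 0.7448
Highest is class 'greeting' with recall = 0.877.

0.877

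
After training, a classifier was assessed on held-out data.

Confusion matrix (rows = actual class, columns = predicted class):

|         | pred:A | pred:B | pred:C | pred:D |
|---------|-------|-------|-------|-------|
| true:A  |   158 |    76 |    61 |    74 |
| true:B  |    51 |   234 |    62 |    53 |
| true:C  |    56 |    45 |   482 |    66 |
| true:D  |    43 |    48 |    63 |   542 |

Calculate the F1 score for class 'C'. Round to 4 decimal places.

0.7320

Treat 'C' as positive and all other classes as negative.
F1 score = 2·TP/(2·TP+FP+FN).
C: TP=482, FP=61+62+63=186, FN=56+45+66=167 → 964/1317 = 0.73197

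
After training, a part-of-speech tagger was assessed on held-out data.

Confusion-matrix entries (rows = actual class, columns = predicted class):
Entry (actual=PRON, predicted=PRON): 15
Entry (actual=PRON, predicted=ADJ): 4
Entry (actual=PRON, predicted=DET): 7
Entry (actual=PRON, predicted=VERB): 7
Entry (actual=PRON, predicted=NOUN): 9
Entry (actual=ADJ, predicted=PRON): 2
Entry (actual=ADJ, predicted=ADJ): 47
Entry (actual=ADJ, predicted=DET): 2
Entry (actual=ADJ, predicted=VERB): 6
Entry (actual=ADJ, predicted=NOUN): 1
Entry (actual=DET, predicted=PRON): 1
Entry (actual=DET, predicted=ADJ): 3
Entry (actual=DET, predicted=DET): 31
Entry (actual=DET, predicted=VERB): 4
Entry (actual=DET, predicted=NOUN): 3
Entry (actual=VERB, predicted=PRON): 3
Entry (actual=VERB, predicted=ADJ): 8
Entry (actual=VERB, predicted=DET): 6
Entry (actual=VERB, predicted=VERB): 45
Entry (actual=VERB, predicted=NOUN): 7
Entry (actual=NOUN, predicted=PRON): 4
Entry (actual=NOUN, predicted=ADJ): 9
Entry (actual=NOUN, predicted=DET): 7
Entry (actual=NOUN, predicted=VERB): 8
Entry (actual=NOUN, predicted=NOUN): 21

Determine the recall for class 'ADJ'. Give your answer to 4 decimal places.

One-vs-rest for 'ADJ': TP = diagonal; FP = other classes predicted 'ADJ'; FN = 'ADJ' predicted as other.
recall = TP/(TP+FN).
ADJ: TP=47, FN=2+2+6+1=11 → 47/58 = 0.81034

0.8103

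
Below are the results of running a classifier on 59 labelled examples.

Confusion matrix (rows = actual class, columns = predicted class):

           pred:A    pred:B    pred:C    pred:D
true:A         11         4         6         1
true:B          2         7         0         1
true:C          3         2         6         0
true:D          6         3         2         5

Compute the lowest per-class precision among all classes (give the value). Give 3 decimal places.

0.429

Per-class precision (TP/(TP+FP)):
  A: TP=11, FP=2+3+6=11 → 11/22 = 0.5000
  B: TP=7, FP=4+2+3=9 → 7/16 = 0.4375
  C: TP=6, FP=6+0+2=8 → 6/14 = 0.4286
  D: TP=5, FP=1+1+0=2 → 5/7 = 0.7143
Lowest is class 'C' with precision = 0.429.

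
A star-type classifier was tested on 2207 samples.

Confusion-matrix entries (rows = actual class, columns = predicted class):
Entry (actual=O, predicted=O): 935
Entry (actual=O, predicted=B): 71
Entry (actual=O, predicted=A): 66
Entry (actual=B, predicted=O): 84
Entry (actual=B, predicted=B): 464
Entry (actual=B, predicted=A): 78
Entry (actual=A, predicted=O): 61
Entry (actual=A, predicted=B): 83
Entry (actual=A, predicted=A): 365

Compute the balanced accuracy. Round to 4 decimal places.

0.7768

Balanced accuracy = mean of per-class recall.
  O: recall = 935/1072 = 0.87220
  B: recall = 464/626 = 0.74121
  A: recall = 365/509 = 0.71709
Mean = (0.87220 + 0.74121 + 0.71709) / 3 = 0.7768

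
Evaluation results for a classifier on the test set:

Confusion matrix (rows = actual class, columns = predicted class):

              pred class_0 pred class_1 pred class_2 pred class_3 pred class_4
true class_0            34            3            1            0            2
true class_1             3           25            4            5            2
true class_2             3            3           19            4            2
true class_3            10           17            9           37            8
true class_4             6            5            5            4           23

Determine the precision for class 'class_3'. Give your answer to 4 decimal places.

One-vs-rest for 'class_3': TP = diagonal; FP = other classes predicted 'class_3'; FN = 'class_3' predicted as other.
precision = TP/(TP+FP).
class_3: TP=37, FP=0+5+4+4=13 → 37/50 = 0.74000

0.7400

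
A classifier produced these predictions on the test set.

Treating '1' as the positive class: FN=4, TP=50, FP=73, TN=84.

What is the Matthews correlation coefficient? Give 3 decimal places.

MCC = (TP·TN − FP·FN) / √((TP+FP)(TP+FN)(TN+FP)(TN+FN))
Numerator = 50·84 − 73·4 = 3908
Denominator = √(123·54·157·88) = √91765872 = 9579.4505
MCC = 3908 / 9579.4505 = 0.408

0.408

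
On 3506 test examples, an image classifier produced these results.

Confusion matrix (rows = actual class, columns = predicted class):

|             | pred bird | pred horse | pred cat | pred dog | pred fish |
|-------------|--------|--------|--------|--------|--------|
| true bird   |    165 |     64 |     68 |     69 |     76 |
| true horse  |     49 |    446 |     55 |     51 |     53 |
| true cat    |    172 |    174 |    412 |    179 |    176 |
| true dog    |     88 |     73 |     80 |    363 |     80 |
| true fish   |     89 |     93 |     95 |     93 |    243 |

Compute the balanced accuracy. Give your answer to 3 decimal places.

0.471

Balanced accuracy = mean of per-class recall.
  bird: recall = 165/442 = 0.3733
  horse: recall = 446/654 = 0.6820
  cat: recall = 412/1113 = 0.3702
  dog: recall = 363/684 = 0.5307
  fish: recall = 243/613 = 0.3964
Mean = (0.3733 + 0.6820 + 0.3702 + 0.5307 + 0.3964) / 5 = 0.471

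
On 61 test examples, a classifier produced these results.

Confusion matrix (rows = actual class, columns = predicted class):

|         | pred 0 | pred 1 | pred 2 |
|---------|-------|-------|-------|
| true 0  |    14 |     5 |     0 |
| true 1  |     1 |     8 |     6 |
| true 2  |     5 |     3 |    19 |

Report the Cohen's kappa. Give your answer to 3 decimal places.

0.497

Observed agreement pₒ = trace/N = 41/61 = 0.6721
Expected agreement pₑ = Σ (rowᵢ·colᵢ)/N² = (19·20 + 15·16 + 27·25)/61² = 0.3480
κ = (pₒ − pₑ)/(1 − pₑ) = (0.6721 − 0.3480)/(1 − 0.3480) = 0.497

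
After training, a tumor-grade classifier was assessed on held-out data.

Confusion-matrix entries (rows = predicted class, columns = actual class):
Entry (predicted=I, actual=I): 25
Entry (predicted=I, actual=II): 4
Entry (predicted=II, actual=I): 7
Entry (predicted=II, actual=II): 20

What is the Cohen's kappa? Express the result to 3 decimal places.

Observed agreement pₒ = trace/N = 45/56 = 0.8036
Expected agreement pₑ = Σ (rowᵢ·colᵢ)/N² = (32·29 + 24·27)/56² = 0.5026
κ = (pₒ − pₑ)/(1 − pₑ) = (0.8036 − 0.5026)/(1 − 0.5026) = 0.605

0.605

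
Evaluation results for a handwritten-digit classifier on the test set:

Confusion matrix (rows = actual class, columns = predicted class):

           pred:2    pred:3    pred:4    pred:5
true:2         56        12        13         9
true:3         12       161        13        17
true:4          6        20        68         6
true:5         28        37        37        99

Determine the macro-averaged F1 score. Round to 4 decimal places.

Per-class F1 score (2·TP/(2·TP+FP+FN)):
  2: TP=56, FP=12+6+28=46, FN=12+13+9=34 → 112/192 = 0.58333
  3: TP=161, FP=12+20+37=69, FN=12+13+17=42 → 322/433 = 0.74365
  4: TP=68, FP=13+13+37=63, FN=6+20+6=32 → 136/231 = 0.58874
  5: TP=99, FP=9+17+6=32, FN=28+37+37=102 → 198/332 = 0.59639
Macro-F1 score = mean = (0.58333 + 0.74365 + 0.58874 + 0.59639) / 4 = 0.6280

0.6280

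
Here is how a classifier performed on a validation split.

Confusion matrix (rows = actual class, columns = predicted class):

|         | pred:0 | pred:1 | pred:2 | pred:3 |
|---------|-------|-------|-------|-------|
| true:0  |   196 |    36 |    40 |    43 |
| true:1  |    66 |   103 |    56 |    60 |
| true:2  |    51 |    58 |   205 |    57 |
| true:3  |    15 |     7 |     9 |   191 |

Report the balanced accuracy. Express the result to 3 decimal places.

Balanced accuracy = mean of per-class recall.
  0: recall = 196/315 = 0.6222
  1: recall = 103/285 = 0.3614
  2: recall = 205/371 = 0.5526
  3: recall = 191/222 = 0.8604
Mean = (0.6222 + 0.3614 + 0.5526 + 0.8604) / 4 = 0.599

0.599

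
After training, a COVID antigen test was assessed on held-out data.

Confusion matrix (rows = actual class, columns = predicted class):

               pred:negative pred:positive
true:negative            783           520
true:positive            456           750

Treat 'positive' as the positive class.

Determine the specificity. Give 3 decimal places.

0.601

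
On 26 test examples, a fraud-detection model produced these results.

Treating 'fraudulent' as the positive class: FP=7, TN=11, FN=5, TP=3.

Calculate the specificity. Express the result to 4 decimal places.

0.6111

Specificity = TN/(TN+FP) = 11/(11+7) = 0.6111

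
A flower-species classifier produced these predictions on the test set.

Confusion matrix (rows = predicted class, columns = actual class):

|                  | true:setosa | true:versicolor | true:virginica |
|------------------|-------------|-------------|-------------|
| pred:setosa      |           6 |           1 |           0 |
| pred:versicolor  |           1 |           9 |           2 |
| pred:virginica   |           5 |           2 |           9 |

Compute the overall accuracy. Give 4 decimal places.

0.6857

Accuracy = trace / total = (6+9+9=24) / 35 = 24/35 = 0.6857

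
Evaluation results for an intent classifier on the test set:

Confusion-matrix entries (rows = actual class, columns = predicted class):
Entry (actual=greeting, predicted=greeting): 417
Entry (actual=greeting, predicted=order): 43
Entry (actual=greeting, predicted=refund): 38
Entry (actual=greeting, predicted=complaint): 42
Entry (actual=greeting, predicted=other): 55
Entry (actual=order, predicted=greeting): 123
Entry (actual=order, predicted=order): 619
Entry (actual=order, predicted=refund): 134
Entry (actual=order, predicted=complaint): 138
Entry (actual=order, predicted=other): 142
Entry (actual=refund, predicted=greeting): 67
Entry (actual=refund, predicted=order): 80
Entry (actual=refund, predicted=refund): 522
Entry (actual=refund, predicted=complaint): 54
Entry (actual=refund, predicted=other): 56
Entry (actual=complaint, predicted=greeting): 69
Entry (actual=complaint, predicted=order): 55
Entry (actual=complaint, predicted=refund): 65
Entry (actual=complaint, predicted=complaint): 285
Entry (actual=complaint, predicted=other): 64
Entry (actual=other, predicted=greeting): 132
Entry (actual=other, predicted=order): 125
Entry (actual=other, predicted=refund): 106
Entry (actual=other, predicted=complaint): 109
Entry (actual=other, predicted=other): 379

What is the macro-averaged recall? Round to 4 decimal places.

Per-class recall (TP/(TP+FN)):
  greeting: TP=417, FN=43+38+42+55=178 → 417/595 = 0.70084
  order: TP=619, FN=123+134+138+142=537 → 619/1156 = 0.53547
  refund: TP=522, FN=67+80+54+56=257 → 522/779 = 0.67009
  complaint: TP=285, FN=69+55+65+64=253 → 285/538 = 0.52974
  other: TP=379, FN=132+125+106+109=472 → 379/851 = 0.44536
Macro-recall = mean = (0.70084 + 0.53547 + 0.67009 + 0.52974 + 0.44536) / 5 = 0.5763

0.5763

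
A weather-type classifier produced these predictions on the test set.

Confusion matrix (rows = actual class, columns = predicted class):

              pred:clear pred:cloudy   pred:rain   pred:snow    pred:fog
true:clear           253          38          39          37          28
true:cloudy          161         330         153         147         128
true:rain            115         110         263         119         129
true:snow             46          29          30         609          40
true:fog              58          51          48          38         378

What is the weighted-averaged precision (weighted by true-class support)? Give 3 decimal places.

0.550

Per-class precision (TP/(TP+FP)):
  clear: TP=253, FP=161+115+46+58=380 → 253/633 = 0.3997
  cloudy: TP=330, FP=38+110+29+51=228 → 330/558 = 0.5914
  rain: TP=263, FP=39+153+30+48=270 → 263/533 = 0.4934
  snow: TP=609, FP=37+147+119+38=341 → 609/950 = 0.6411
  fog: TP=378, FP=28+128+129+40=325 → 378/703 = 0.5377
Weighted-precision = Σ (supportᵢ/N)·precisionᵢ with N=3377: (395/3377)·0.3997 + (919/3377)·0.5914 + (736/3377)·0.4934 + (754/3377)·0.6411 + (573/3377)·0.5377 = 0.550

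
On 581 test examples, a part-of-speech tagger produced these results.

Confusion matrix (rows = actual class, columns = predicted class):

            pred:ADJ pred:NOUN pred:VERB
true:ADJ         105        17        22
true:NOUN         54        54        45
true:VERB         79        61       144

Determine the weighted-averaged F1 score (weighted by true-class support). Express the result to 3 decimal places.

Per-class F1 score (2·TP/(2·TP+FP+FN)):
  ADJ: TP=105, FP=54+79=133, FN=17+22=39 → 210/382 = 0.5497
  NOUN: TP=54, FP=17+61=78, FN=54+45=99 → 108/285 = 0.3789
  VERB: TP=144, FP=22+45=67, FN=79+61=140 → 288/495 = 0.5818
Weighted-F1 score = Σ (supportᵢ/N)·F1 scoreᵢ with N=581: (144/581)·0.5497 + (153/581)·0.3789 + (284/581)·0.5818 = 0.520

0.520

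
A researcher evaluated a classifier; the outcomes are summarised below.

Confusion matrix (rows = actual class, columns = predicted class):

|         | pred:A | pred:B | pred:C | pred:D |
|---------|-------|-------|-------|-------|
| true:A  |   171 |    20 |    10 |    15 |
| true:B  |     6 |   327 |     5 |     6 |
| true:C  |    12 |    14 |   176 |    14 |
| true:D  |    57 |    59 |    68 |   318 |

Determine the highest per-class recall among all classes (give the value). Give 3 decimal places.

Per-class recall (TP/(TP+FN)):
  A: TP=171, FN=20+10+15=45 → 171/216 = 0.7917
  B: TP=327, FN=6+5+6=17 → 327/344 = 0.9506
  C: TP=176, FN=12+14+14=40 → 176/216 = 0.8148
  D: TP=318, FN=57+59+68=184 → 318/502 = 0.6335
Highest is class 'B' with recall = 0.951.

0.951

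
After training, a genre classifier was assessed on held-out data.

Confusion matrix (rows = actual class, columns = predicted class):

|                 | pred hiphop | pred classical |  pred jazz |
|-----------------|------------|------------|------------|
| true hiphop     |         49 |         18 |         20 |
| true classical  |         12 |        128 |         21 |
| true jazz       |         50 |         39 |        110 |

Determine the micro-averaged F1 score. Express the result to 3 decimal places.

0.642

Micro-averaging pools counts across classes: ΣTP=287, ΣFP=160, ΣFN=160.
Micro-F1 score = 2·TP/(2·TP+FP+FN) on pooled counts = 0.642 (equals overall accuracy in single-label multiclass).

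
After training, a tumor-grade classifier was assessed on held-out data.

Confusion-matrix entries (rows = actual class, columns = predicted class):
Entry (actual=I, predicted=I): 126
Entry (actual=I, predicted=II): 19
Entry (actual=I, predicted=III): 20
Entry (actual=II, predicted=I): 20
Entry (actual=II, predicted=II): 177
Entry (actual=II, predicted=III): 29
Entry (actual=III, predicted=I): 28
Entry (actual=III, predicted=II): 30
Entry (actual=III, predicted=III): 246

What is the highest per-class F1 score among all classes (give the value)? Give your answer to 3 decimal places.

Per-class F1 score (2·TP/(2·TP+FP+FN)):
  I: TP=126, FP=20+28=48, FN=19+20=39 → 252/339 = 0.7434
  II: TP=177, FP=19+30=49, FN=20+29=49 → 354/452 = 0.7832
  III: TP=246, FP=20+29=49, FN=28+30=58 → 492/599 = 0.8214
Highest is class 'III' with F1 score = 0.821.

0.821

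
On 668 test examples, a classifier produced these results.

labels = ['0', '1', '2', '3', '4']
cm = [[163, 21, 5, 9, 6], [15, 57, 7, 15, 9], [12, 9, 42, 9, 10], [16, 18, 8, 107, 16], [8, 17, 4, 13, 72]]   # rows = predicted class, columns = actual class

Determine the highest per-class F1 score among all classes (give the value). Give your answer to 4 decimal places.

Per-class F1 score (2·TP/(2·TP+FP+FN)):
  0: TP=163, FP=21+5+9+6=41, FN=15+12+16+8=51 → 326/418 = 0.77990
  1: TP=57, FP=15+7+15+9=46, FN=21+9+18+17=65 → 114/225 = 0.50667
  2: TP=42, FP=12+9+9+10=40, FN=5+7+8+4=24 → 84/148 = 0.56757
  3: TP=107, FP=16+18+8+16=58, FN=9+15+9+13=46 → 214/318 = 0.67296
  4: TP=72, FP=8+17+4+13=42, FN=6+9+10+16=41 → 144/227 = 0.63436
Highest is class '0' with F1 score = 0.7799.

0.7799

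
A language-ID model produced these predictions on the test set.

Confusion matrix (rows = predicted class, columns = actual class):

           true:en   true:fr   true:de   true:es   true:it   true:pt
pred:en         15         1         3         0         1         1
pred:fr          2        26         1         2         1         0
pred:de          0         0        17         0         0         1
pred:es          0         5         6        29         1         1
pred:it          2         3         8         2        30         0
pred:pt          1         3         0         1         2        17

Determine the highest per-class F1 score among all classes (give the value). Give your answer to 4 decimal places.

Per-class F1 score (2·TP/(2·TP+FP+FN)):
  en: TP=15, FP=1+3+0+1+1=6, FN=2+0+0+2+1=5 → 30/41 = 0.73171
  fr: TP=26, FP=2+1+2+1+0=6, FN=1+0+5+3+3=12 → 52/70 = 0.74286
  de: TP=17, FP=0+0+0+0+1=1, FN=3+1+6+8+0=18 → 34/53 = 0.64151
  es: TP=29, FP=0+5+6+1+1=13, FN=0+2+0+2+1=5 → 58/76 = 0.76316
  it: TP=30, FP=2+3+8+2+0=15, FN=1+1+0+1+2=5 → 60/80 = 0.75000
  pt: TP=17, FP=1+3+0+1+2=7, FN=1+0+1+1+0=3 → 34/44 = 0.77273
Highest is class 'pt' with F1 score = 0.7727.

0.7727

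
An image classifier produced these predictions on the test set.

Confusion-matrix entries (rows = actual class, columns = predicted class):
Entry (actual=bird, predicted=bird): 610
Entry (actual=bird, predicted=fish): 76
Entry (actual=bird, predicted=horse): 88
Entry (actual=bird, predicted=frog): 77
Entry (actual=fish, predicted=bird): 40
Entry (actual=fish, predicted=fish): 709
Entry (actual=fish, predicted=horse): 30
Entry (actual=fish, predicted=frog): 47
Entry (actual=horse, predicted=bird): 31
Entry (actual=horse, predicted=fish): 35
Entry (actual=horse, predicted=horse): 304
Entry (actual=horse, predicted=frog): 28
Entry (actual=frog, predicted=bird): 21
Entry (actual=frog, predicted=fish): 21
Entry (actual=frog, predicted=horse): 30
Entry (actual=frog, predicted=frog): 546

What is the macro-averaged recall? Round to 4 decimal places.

0.8056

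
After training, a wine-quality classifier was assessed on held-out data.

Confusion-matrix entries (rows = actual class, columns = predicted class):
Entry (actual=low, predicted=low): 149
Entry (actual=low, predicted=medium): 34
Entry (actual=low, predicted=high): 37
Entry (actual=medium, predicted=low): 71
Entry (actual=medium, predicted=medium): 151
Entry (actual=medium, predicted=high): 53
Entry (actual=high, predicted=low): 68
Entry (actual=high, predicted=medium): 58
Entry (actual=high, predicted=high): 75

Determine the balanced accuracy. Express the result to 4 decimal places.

Balanced accuracy = mean of per-class recall.
  low: recall = 149/220 = 0.67727
  medium: recall = 151/275 = 0.54909
  high: recall = 75/201 = 0.37313
Mean = (0.67727 + 0.54909 + 0.37313) / 3 = 0.5332

0.5332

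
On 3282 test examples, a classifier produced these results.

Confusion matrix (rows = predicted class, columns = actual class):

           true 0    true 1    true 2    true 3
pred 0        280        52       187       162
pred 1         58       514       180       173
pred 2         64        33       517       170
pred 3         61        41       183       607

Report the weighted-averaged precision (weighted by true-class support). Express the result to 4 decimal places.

0.6113

Per-class precision (TP/(TP+FP)):
  0: TP=280, FP=52+187+162=401 → 280/681 = 0.41116
  1: TP=514, FP=58+180+173=411 → 514/925 = 0.55568
  2: TP=517, FP=64+33+170=267 → 517/784 = 0.65944
  3: TP=607, FP=61+41+183=285 → 607/892 = 0.68049
Weighted-precision = Σ (supportᵢ/N)·precisionᵢ with N=3282: (463/3282)·0.41116 + (640/3282)·0.55568 + (1067/3282)·0.65944 + (1112/3282)·0.68049 = 0.6113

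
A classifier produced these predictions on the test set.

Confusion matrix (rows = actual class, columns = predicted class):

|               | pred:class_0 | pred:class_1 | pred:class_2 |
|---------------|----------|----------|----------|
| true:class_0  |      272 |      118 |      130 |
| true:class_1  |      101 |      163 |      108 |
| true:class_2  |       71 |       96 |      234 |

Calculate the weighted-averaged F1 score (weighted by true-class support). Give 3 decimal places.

0.518

Per-class F1 score (2·TP/(2·TP+FP+FN)):
  class_0: TP=272, FP=101+71=172, FN=118+130=248 → 544/964 = 0.5643
  class_1: TP=163, FP=118+96=214, FN=101+108=209 → 326/749 = 0.4352
  class_2: TP=234, FP=130+108=238, FN=71+96=167 → 468/873 = 0.5361
Weighted-F1 score = Σ (supportᵢ/N)·F1 scoreᵢ with N=1293: (520/1293)·0.5643 + (372/1293)·0.4352 + (401/1293)·0.5361 = 0.518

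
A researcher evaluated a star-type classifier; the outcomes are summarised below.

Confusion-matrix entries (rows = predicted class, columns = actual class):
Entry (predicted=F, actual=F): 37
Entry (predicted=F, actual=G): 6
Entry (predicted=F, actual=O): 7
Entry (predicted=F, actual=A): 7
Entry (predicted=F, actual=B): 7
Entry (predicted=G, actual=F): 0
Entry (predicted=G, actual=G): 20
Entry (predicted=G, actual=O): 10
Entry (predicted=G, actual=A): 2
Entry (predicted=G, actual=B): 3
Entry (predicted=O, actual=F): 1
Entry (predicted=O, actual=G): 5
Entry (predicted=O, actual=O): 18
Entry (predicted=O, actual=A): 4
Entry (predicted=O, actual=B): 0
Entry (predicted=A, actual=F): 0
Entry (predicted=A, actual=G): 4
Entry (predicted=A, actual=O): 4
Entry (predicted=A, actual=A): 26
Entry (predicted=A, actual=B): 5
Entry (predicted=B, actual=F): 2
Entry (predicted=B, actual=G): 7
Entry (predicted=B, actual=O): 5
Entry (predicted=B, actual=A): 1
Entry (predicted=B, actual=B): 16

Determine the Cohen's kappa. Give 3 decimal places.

Observed agreement pₒ = trace/N = 117/197 = 0.5939
Expected agreement pₑ = Σ (rowᵢ·colᵢ)/N² = (40·64 + 42·35 + 44·28 + 40·39 + 31·31)/197² = 0.2005
κ = (pₒ − pₑ)/(1 − pₑ) = (0.5939 − 0.2005)/(1 − 0.2005) = 0.492

0.492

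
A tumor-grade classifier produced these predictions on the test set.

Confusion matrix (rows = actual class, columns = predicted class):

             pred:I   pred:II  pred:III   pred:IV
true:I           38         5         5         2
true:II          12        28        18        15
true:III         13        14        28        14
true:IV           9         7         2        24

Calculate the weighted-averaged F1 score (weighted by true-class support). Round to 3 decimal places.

0.495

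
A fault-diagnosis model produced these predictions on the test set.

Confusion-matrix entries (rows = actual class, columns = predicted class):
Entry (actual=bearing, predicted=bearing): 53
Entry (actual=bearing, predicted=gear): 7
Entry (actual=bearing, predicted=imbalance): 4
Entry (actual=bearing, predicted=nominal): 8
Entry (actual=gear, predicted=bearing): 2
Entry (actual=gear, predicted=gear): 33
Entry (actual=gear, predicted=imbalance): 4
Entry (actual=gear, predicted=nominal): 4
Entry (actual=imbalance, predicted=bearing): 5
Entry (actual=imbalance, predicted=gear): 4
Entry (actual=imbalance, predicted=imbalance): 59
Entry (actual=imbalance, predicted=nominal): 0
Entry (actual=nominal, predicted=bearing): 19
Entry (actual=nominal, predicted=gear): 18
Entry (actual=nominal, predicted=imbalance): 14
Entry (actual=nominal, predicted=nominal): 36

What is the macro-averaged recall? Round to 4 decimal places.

Per-class recall (TP/(TP+FN)):
  bearing: TP=53, FN=7+4+8=19 → 53/72 = 0.73611
  gear: TP=33, FN=2+4+4=10 → 33/43 = 0.76744
  imbalance: TP=59, FN=5+4+0=9 → 59/68 = 0.86765
  nominal: TP=36, FN=19+18+14=51 → 36/87 = 0.41379
Macro-recall = mean = (0.73611 + 0.76744 + 0.86765 + 0.41379) / 4 = 0.6962

0.6962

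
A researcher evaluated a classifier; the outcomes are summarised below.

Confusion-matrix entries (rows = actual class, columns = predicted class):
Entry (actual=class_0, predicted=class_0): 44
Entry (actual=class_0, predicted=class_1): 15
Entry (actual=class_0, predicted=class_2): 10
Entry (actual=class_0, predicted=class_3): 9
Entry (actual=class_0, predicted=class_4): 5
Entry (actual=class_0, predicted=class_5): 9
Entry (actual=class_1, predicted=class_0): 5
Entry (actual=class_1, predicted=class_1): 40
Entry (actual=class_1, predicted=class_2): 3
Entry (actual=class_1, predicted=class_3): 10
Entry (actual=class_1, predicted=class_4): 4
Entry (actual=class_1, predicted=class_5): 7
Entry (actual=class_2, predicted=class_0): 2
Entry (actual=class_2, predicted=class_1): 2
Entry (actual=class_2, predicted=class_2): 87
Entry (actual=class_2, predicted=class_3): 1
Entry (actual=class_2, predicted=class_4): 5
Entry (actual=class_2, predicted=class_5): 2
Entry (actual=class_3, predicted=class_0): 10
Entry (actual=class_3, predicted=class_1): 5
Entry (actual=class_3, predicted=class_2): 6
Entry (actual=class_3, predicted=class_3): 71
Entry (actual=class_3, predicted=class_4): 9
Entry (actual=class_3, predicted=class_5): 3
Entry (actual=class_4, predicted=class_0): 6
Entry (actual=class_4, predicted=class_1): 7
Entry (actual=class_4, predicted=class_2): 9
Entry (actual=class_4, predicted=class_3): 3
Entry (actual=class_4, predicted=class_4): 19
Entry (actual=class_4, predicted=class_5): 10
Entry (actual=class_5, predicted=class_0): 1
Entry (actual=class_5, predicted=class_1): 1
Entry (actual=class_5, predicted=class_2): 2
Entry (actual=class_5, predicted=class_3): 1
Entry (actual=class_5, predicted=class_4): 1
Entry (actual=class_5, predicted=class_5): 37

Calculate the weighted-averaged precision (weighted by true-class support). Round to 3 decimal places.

Per-class precision (TP/(TP+FP)):
  class_0: TP=44, FP=5+2+10+6+1=24 → 44/68 = 0.6471
  class_1: TP=40, FP=15+2+5+7+1=30 → 40/70 = 0.5714
  class_2: TP=87, FP=10+3+6+9+2=30 → 87/117 = 0.7436
  class_3: TP=71, FP=9+10+1+3+1=24 → 71/95 = 0.7474
  class_4: TP=19, FP=5+4+5+9+1=24 → 19/43 = 0.4419
  class_5: TP=37, FP=9+7+2+3+10=31 → 37/68 = 0.5441
Weighted-precision = Σ (supportᵢ/N)·precisionᵢ with N=461: (92/461)·0.6471 + (69/461)·0.5714 + (99/461)·0.7436 + (104/461)·0.7474 + (54/461)·0.4419 + (43/461)·0.5441 = 0.645

0.645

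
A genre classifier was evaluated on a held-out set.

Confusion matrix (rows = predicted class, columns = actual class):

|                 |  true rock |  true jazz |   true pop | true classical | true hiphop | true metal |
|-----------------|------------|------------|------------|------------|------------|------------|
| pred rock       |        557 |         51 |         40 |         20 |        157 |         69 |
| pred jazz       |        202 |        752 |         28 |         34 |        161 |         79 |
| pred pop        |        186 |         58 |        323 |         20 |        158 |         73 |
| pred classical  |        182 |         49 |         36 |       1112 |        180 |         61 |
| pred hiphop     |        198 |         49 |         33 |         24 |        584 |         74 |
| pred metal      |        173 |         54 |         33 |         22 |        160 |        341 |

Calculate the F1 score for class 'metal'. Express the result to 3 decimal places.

Treat 'metal' as positive and all other classes as negative.
F1 score = 2·TP/(2·TP+FP+FN).
metal: TP=341, FP=173+54+33+22+160=442, FN=69+79+73+61+74=356 → 682/1480 = 0.4608

0.461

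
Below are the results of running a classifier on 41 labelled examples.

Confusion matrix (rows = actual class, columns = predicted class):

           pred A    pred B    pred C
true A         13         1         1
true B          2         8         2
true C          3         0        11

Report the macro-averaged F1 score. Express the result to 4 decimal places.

Per-class F1 score (2·TP/(2·TP+FP+FN)):
  A: TP=13, FP=2+3=5, FN=1+1=2 → 26/33 = 0.78788
  B: TP=8, FP=1+0=1, FN=2+2=4 → 16/21 = 0.76190
  C: TP=11, FP=1+2=3, FN=3+0=3 → 22/28 = 0.78571
Macro-F1 score = mean = (0.78788 + 0.76190 + 0.78571) / 3 = 0.7785

0.7785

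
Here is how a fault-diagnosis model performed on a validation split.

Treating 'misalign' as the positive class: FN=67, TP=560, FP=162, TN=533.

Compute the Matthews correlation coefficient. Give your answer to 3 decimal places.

0.662

MCC = (TP·TN − FP·FN) / √((TP+FP)(TP+FN)(TN+FP)(TN+FN))
Numerator = 560·533 − 162·67 = 287626
Denominator = √(722·627·695·600) = √188773398000 = 434480.6072
MCC = 287626 / 434480.6072 = 0.662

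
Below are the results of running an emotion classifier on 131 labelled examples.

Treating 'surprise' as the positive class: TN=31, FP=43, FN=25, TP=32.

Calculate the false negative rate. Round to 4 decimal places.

0.4386

FNR = FN/(FN+TP) = 25/(25+32) = 0.4386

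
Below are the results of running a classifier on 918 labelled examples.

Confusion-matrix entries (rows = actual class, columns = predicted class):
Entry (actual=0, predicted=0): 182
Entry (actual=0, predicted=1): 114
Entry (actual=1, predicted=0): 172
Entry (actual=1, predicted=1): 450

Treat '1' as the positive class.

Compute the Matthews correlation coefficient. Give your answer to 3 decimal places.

0.325

MCC = (TP·TN − FP·FN) / √((TP+FP)(TP+FN)(TN+FP)(TN+FN))
Numerator = 450·182 − 114·172 = 62292
Denominator = √(564·622·296·354) = √36759065472 = 191726.5383
MCC = 62292 / 191726.5383 = 0.325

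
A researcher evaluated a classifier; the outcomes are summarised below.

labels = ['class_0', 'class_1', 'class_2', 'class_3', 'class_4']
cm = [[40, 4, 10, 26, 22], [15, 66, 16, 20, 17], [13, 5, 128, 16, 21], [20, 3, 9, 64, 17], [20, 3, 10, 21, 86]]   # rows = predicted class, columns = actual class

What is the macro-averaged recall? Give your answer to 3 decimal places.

0.578

Per-class recall (TP/(TP+FN)):
  class_0: TP=40, FN=15+13+20+20=68 → 40/108 = 0.3704
  class_1: TP=66, FN=4+5+3+3=15 → 66/81 = 0.8148
  class_2: TP=128, FN=10+16+9+10=45 → 128/173 = 0.7399
  class_3: TP=64, FN=26+20+16+21=83 → 64/147 = 0.4354
  class_4: TP=86, FN=22+17+21+17=77 → 86/163 = 0.5276
Macro-recall = mean = (0.3704 + 0.8148 + 0.7399 + 0.4354 + 0.5276) / 5 = 0.578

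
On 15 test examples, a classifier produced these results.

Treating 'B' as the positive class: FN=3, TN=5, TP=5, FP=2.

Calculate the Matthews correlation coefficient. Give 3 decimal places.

MCC = (TP·TN − FP·FN) / √((TP+FP)(TP+FN)(TN+FP)(TN+FN))
Numerator = 5·5 − 2·3 = 19
Denominator = √(7·8·7·8) = √3136 = 56.0000
MCC = 19 / 56.0000 = 0.339

0.339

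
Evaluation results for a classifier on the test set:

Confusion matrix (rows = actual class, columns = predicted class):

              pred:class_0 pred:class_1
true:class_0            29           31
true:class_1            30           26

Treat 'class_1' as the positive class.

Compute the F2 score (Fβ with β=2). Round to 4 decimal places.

0.4626

Fβ = (1+β²)·TP / ((1+β²)·TP + β²·FN + FP), with β²=4
= 5·26 / (5·26 + 4·30 + 31) = 0.4626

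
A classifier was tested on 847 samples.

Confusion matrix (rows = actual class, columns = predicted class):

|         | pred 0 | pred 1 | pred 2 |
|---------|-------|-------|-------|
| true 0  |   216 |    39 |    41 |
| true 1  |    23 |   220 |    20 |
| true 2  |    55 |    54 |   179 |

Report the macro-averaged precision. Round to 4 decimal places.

Per-class precision (TP/(TP+FP)):
  0: TP=216, FP=23+55=78 → 216/294 = 0.73469
  1: TP=220, FP=39+54=93 → 220/313 = 0.70288
  2: TP=179, FP=41+20=61 → 179/240 = 0.74583
Macro-precision = mean = (0.73469 + 0.70288 + 0.74583) / 3 = 0.7278

0.7278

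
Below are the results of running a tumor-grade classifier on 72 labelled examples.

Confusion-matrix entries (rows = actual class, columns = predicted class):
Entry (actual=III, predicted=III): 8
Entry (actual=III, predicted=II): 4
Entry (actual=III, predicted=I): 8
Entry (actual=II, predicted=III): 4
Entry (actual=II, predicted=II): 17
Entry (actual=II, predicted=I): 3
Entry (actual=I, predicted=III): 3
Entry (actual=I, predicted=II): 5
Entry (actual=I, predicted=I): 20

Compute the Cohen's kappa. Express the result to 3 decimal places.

0.427

Observed agreement pₒ = trace/N = 45/72 = 0.6250
Expected agreement pₑ = Σ (rowᵢ·colᵢ)/N² = (20·15 + 24·26 + 28·31)/72² = 0.3457
κ = (pₒ − pₑ)/(1 − pₑ) = (0.6250 − 0.3457)/(1 − 0.3457) = 0.427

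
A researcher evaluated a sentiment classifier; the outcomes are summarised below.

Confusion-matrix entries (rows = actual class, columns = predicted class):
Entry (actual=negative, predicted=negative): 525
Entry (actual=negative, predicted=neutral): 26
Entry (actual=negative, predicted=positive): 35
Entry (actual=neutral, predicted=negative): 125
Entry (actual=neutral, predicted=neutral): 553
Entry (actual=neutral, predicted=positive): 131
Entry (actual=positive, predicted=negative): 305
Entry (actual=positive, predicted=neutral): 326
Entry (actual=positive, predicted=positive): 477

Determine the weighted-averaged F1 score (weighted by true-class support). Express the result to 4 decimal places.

Per-class F1 score (2·TP/(2·TP+FP+FN)):
  negative: TP=525, FP=125+305=430, FN=26+35=61 → 1050/1541 = 0.68138
  neutral: TP=553, FP=26+326=352, FN=125+131=256 → 1106/1714 = 0.64527
  positive: TP=477, FP=35+131=166, FN=305+326=631 → 954/1751 = 0.54483
Weighted-F1 score = Σ (supportᵢ/N)·F1 scoreᵢ with N=2503: (586/2503)·0.68138 + (809/2503)·0.64527 + (1108/2503)·0.54483 = 0.6093

0.6093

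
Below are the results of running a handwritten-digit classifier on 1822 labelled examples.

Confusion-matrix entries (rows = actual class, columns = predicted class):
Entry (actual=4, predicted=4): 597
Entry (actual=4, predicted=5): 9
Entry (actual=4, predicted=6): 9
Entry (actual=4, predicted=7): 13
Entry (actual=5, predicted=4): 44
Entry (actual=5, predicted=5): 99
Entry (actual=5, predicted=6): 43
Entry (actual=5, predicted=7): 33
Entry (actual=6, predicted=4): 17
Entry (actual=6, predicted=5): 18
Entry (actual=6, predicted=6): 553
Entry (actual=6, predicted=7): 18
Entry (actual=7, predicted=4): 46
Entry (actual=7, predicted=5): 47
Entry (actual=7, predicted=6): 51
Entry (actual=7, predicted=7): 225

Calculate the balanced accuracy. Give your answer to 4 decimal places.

Balanced accuracy = mean of per-class recall.
  4: recall = 597/628 = 0.95064
  5: recall = 99/219 = 0.45205
  6: recall = 553/606 = 0.91254
  7: recall = 225/369 = 0.60976
Mean = (0.95064 + 0.45205 + 0.91254 + 0.60976) / 4 = 0.7312

0.7312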